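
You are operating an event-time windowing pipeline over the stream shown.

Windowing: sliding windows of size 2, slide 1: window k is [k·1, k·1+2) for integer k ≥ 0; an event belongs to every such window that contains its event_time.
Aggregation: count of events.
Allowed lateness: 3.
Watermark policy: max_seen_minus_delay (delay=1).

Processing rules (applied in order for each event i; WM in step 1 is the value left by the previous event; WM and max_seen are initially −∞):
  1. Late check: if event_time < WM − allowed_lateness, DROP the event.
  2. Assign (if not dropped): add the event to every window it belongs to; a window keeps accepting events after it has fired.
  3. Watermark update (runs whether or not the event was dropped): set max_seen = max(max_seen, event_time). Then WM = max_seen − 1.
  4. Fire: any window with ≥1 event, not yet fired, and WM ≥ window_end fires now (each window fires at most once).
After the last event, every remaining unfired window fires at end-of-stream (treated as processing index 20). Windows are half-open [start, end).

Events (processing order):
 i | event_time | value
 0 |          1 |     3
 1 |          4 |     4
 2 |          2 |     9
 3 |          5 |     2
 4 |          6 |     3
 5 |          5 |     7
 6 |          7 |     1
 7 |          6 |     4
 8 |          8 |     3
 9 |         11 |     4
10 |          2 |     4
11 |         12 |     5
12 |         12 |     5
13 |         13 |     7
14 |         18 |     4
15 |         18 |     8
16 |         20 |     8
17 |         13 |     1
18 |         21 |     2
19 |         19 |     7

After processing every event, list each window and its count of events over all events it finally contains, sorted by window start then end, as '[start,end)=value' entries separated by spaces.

[0,2)=1 [1,3)=2 [2,4)=1 [3,5)=1 [4,6)=3 [5,7)=4 [6,8)=3 [7,9)=2 [8,10)=1 [10,12)=1 [11,13)=3 [12,14)=3 [13,15)=1 [17,19)=2 [18,20)=3 [19,21)=2 [20,22)=2 [21,23)=1

i=0 t=1 v=3: → [1,3),[0,2); WM=0
i=1 t=4 v=4: → [4,6),[3,5); WM=3; [0,2) fires=1 [1,3) fires=1
i=2 t=2 v=9: → [2,4),[1,3); WM=3
i=3 t=5 v=2: → [5,7),[4,6); WM=4; [2,4) fires=1
i=4 t=6 v=3: → [6,8),[5,7); WM=5; [3,5) fires=1
i=5 t=5 v=7: → [5,7),[4,6); WM=5
i=6 t=7 v=1: → [7,9),[6,8); WM=6; [4,6) fires=3
i=7 t=6 v=4: → [6,8),[5,7); WM=6
i=8 t=8 v=3: → [8,10),[7,9); WM=7; [5,7) fires=4
i=9 t=11 v=4: → [11,13),[10,12); WM=10; [6,8) fires=3 [7,9) fires=2 [8,10) fires=1
i=10 t=2 v=4: DROP (t<10-3); WM=10
i=11 t=12 v=5: → [12,14),[11,13); WM=11
i=12 t=12 v=5: → [12,14),[11,13); WM=11
i=13 t=13 v=7: → [13,15),[12,14); WM=12; [10,12) fires=1
i=14 t=18 v=4: → [18,20),[17,19); WM=17; [11,13) fires=3 [12,14) fires=3 [13,15) fires=1
i=15 t=18 v=8: → [18,20),[17,19); WM=17
i=16 t=20 v=8: → [20,22),[19,21); WM=19; [17,19) fires=2
i=17 t=13 v=1: DROP (t<19-3); WM=19
i=18 t=21 v=2: → [21,23),[20,22); WM=20; [18,20) fires=2
i=19 t=19 v=7: → [19,21),[18,20); WM=20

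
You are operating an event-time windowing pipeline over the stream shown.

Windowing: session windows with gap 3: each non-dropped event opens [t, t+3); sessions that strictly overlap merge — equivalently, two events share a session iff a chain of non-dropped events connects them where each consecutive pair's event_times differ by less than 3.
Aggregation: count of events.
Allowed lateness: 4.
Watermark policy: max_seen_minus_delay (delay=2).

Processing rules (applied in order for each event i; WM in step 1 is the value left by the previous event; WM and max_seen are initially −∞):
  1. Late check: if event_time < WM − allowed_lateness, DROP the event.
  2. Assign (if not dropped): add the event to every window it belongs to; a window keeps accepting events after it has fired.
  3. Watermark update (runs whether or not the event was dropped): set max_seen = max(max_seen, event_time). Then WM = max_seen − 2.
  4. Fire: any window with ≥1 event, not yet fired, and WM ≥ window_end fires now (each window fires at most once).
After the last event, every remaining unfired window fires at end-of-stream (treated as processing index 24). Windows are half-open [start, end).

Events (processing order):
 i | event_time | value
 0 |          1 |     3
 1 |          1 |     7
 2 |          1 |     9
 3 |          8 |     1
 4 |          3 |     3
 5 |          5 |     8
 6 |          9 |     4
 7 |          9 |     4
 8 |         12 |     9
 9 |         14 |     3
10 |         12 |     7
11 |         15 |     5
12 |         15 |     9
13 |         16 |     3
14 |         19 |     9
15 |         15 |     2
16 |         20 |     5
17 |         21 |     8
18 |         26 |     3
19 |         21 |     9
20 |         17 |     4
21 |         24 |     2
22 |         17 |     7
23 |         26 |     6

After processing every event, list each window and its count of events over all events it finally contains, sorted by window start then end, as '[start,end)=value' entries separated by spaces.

i=0 t=1 v=3: → [1,4); WM=-1
i=1 t=1 v=7: → [1,4); WM=-1
i=2 t=1 v=9: → [1,4); WM=-1
i=3 t=8 v=1: → [8,11); WM=6
i=4 t=3 v=3: → [1,6); WM=6
i=5 t=5 v=8: → [1,8); WM=6
i=6 t=9 v=4: → [8,12); WM=7
i=7 t=9 v=4: → [8,12); WM=7
i=8 t=12 v=9: → [12,15); WM=10
i=9 t=14 v=3: → [12,17); WM=12
i=10 t=12 v=7: → [12,17); WM=12
i=11 t=15 v=5: → [12,18); WM=13
i=12 t=15 v=9: → [12,18); WM=13
i=13 t=16 v=3: → [12,19); WM=14
i=14 t=19 v=9: → [19,22); WM=17
i=15 t=15 v=2: → [12,19); WM=17
i=16 t=20 v=5: → [19,23); WM=18
i=17 t=21 v=8: → [19,24); WM=19
i=18 t=26 v=3: → [26,29); WM=24
i=19 t=21 v=9: → [19,24); WM=24
i=20 t=17 v=4: DROP (t<24-4); WM=24
i=21 t=24 v=2: → [24,29); WM=24
i=22 t=17 v=7: DROP (t<24-4); WM=24
i=23 t=26 v=6: → [24,29); WM=24

[1,8)=5 [8,12)=3 [12,19)=7 [19,24)=4 [24,29)=3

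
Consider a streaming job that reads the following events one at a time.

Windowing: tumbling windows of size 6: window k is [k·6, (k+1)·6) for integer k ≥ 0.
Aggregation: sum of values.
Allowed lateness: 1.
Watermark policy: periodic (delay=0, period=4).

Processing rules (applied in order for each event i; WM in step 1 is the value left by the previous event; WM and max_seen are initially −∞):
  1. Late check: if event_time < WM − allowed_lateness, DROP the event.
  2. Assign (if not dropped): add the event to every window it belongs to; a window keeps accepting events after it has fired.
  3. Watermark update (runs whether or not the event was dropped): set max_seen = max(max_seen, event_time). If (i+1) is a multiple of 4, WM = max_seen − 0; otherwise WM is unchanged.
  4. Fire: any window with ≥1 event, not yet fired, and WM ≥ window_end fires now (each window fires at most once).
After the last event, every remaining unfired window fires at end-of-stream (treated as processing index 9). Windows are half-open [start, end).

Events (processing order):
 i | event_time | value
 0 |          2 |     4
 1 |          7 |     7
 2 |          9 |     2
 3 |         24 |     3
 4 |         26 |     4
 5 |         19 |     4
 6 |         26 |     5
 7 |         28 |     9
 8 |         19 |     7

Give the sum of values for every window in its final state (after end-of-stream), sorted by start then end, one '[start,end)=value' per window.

[0,6)=4 [6,12)=9 [24,30)=21

i=0 t=2 v=4: → [0,6); WM=−∞
i=1 t=7 v=7: → [6,12); WM=−∞
i=2 t=9 v=2: → [6,12); WM=−∞
i=3 t=24 v=3: → [24,30); WM=24; [0,6) fires=4 [6,12) fires=9
i=4 t=26 v=4: → [24,30); WM=24
i=5 t=19 v=4: DROP (t<24-1); WM=24
i=6 t=26 v=5: → [24,30); WM=24
i=7 t=28 v=9: → [24,30); WM=28
i=8 t=19 v=7: DROP (t<28-1); WM=28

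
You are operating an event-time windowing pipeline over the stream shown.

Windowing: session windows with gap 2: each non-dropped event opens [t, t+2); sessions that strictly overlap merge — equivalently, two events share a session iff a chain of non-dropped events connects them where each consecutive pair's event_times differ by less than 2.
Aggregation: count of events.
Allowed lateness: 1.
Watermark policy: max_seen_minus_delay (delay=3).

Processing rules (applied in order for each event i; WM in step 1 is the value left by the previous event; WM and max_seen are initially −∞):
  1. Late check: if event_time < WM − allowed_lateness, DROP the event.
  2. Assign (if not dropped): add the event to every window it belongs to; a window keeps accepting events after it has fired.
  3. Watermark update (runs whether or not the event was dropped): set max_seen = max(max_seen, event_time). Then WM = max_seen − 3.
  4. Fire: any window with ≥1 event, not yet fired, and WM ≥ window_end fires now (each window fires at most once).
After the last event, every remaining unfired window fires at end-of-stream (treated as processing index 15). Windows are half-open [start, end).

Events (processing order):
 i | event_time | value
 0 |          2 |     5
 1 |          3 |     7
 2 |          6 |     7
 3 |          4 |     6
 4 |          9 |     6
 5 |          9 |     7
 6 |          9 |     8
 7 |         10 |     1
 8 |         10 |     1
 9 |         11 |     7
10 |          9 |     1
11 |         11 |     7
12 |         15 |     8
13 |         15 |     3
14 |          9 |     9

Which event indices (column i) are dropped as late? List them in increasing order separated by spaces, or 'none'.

14

i=0 t=2 v=5: → [2,4); WM=-1
i=1 t=3 v=7: → [2,5); WM=0
i=2 t=6 v=7: → [6,8); WM=3
i=3 t=4 v=6: → [2,6); WM=3
i=4 t=9 v=6: → [9,11); WM=6
i=5 t=9 v=7: → [9,11); WM=6
i=6 t=9 v=8: → [9,11); WM=6
i=7 t=10 v=1: → [9,12); WM=7
i=8 t=10 v=1: → [9,12); WM=7
i=9 t=11 v=7: → [9,13); WM=8
i=10 t=9 v=1: → [9,13); WM=8
i=11 t=11 v=7: → [9,13); WM=8
i=12 t=15 v=8: → [15,17); WM=12
i=13 t=15 v=3: → [15,17); WM=12
i=14 t=9 v=9: DROP (t<12-1); WM=12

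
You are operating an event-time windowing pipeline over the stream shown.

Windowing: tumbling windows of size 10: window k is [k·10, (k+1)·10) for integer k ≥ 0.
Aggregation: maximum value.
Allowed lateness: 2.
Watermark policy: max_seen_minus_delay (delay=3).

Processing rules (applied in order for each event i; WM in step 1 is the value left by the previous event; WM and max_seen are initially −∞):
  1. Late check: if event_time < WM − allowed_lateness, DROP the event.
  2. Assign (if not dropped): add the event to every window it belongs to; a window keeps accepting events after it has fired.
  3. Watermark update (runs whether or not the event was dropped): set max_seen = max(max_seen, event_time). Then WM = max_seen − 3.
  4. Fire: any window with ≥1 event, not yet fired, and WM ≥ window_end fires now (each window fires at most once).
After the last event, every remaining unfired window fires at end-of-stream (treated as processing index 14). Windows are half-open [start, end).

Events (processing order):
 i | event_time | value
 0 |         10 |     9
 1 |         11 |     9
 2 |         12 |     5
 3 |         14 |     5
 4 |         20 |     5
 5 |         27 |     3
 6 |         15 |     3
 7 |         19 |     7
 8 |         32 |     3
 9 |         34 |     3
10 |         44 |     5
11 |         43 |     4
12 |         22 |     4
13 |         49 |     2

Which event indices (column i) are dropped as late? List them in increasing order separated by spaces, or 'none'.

i=0 t=10 v=9: → [10,20); WM=7
i=1 t=11 v=9: → [10,20); WM=8
i=2 t=12 v=5: → [10,20); WM=9
i=3 t=14 v=5: → [10,20); WM=11
i=4 t=20 v=5: → [20,30); WM=17
i=5 t=27 v=3: → [20,30); WM=24; [10,20) fires=9
i=6 t=15 v=3: DROP (t<24-2); WM=24
i=7 t=19 v=7: DROP (t<24-2); WM=24
i=8 t=32 v=3: → [30,40); WM=29
i=9 t=34 v=3: → [30,40); WM=31; [20,30) fires=5
i=10 t=44 v=5: → [40,50); WM=41; [30,40) fires=3
i=11 t=43 v=4: → [40,50); WM=41
i=12 t=22 v=4: DROP (t<41-2); WM=41
i=13 t=49 v=2: → [40,50); WM=46

6 7 12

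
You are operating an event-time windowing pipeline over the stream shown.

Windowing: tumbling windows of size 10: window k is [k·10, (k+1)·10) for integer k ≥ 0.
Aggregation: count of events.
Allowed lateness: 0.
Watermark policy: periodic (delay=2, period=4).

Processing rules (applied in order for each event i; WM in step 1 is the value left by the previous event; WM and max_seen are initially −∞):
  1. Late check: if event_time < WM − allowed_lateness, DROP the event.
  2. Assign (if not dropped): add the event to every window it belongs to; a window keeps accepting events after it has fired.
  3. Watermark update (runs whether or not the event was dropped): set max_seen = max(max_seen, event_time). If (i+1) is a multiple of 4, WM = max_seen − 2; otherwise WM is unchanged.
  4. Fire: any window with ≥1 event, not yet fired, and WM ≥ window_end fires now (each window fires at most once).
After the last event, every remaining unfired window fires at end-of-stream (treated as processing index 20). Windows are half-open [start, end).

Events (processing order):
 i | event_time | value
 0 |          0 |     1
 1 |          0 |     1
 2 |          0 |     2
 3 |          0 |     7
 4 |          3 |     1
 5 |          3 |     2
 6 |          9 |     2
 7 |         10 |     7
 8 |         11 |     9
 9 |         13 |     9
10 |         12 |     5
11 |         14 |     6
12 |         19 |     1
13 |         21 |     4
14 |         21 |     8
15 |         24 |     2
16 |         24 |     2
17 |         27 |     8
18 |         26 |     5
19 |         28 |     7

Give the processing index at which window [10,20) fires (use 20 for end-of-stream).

i=0 t=0 v=1: → [0,10); WM=−∞
i=1 t=0 v=1: → [0,10); WM=−∞
i=2 t=0 v=2: → [0,10); WM=−∞
i=3 t=0 v=7: → [0,10); WM=-2
i=4 t=3 v=1: → [0,10); WM=-2
i=5 t=3 v=2: → [0,10); WM=-2
i=6 t=9 v=2: → [0,10); WM=-2
i=7 t=10 v=7: → [10,20); WM=8
i=8 t=11 v=9: → [10,20); WM=8
i=9 t=13 v=9: → [10,20); WM=8
i=10 t=12 v=5: → [10,20); WM=8
i=11 t=14 v=6: → [10,20); WM=12; [0,10) fires=7
i=12 t=19 v=1: → [10,20); WM=12
i=13 t=21 v=4: → [20,30); WM=12
i=14 t=21 v=8: → [20,30); WM=12
i=15 t=24 v=2: → [20,30); WM=22; [10,20) fires=6
i=16 t=24 v=2: → [20,30); WM=22
i=17 t=27 v=8: → [20,30); WM=22
i=18 t=26 v=5: → [20,30); WM=22
i=19 t=28 v=7: → [20,30); WM=26

15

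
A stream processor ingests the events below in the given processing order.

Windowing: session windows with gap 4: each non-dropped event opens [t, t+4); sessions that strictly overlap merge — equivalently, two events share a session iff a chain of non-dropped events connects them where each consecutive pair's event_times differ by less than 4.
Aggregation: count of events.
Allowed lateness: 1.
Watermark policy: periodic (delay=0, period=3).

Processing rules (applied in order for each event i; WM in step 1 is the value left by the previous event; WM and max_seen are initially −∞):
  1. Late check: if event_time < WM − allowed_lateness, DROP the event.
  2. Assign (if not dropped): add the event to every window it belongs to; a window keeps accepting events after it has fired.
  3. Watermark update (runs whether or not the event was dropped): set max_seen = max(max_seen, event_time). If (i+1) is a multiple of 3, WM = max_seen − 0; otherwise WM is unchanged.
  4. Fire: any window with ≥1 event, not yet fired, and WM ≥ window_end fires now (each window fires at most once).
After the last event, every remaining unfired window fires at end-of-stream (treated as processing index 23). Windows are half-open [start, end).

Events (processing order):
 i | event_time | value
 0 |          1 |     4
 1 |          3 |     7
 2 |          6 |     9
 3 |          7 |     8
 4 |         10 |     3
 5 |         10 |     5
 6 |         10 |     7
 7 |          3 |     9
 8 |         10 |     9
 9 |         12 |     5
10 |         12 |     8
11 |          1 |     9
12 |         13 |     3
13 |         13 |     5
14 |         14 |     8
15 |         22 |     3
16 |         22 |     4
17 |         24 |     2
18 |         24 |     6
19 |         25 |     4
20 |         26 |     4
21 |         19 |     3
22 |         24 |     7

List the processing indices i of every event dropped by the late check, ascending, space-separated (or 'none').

i=0 t=1 v=4: → [1,5); WM=−∞
i=1 t=3 v=7: → [1,7); WM=−∞
i=2 t=6 v=9: → [1,10); WM=6
i=3 t=7 v=8: → [1,11); WM=6
i=4 t=10 v=3: → [1,14); WM=6
i=5 t=10 v=5: → [1,14); WM=10
i=6 t=10 v=7: → [1,14); WM=10
i=7 t=3 v=9: DROP (t<10-1); WM=10
i=8 t=10 v=9: → [1,14); WM=10
i=9 t=12 v=5: → [1,16); WM=10
i=10 t=12 v=8: → [1,16); WM=10
i=11 t=1 v=9: DROP (t<10-1); WM=12
i=12 t=13 v=3: → [1,17); WM=12
i=13 t=13 v=5: → [1,17); WM=12
i=14 t=14 v=8: → [1,18); WM=14
i=15 t=22 v=3: → [22,26); WM=14
i=16 t=22 v=4: → [22,26); WM=14
i=17 t=24 v=2: → [22,28); WM=24
i=18 t=24 v=6: → [22,28); WM=24
i=19 t=25 v=4: → [22,29); WM=24
i=20 t=26 v=4: → [22,30); WM=26
i=21 t=19 v=3: DROP (t<26-1); WM=26
i=22 t=24 v=7: DROP (t<26-1); WM=26

7 11 21 22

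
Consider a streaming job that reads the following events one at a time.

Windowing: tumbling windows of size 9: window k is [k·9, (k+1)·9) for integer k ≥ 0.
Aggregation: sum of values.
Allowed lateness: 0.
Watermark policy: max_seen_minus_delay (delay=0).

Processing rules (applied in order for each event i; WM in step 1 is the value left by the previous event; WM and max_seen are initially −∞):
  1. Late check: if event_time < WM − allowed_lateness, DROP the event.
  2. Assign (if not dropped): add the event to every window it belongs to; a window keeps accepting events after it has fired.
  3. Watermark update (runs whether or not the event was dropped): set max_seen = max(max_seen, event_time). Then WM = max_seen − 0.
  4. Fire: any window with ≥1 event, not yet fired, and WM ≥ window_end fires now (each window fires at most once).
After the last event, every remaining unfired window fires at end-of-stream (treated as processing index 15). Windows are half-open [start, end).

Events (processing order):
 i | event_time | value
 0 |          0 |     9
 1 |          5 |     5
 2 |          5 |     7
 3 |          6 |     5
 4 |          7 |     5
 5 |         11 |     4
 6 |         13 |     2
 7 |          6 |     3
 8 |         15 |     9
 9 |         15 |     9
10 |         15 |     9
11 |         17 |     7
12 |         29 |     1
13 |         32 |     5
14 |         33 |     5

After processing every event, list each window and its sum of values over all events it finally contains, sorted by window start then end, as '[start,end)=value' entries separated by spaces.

[0,9)=31 [9,18)=40 [27,36)=11

i=0 t=0 v=9: → [0,9); WM=0
i=1 t=5 v=5: → [0,9); WM=5
i=2 t=5 v=7: → [0,9); WM=5
i=3 t=6 v=5: → [0,9); WM=6
i=4 t=7 v=5: → [0,9); WM=7
i=5 t=11 v=4: → [9,18); WM=11; [0,9) fires=31
i=6 t=13 v=2: → [9,18); WM=13
i=7 t=6 v=3: DROP (t<13-0); WM=13
i=8 t=15 v=9: → [9,18); WM=15
i=9 t=15 v=9: → [9,18); WM=15
i=10 t=15 v=9: → [9,18); WM=15
i=11 t=17 v=7: → [9,18); WM=17
i=12 t=29 v=1: → [27,36); WM=29; [9,18) fires=40
i=13 t=32 v=5: → [27,36); WM=32
i=14 t=33 v=5: → [27,36); WM=33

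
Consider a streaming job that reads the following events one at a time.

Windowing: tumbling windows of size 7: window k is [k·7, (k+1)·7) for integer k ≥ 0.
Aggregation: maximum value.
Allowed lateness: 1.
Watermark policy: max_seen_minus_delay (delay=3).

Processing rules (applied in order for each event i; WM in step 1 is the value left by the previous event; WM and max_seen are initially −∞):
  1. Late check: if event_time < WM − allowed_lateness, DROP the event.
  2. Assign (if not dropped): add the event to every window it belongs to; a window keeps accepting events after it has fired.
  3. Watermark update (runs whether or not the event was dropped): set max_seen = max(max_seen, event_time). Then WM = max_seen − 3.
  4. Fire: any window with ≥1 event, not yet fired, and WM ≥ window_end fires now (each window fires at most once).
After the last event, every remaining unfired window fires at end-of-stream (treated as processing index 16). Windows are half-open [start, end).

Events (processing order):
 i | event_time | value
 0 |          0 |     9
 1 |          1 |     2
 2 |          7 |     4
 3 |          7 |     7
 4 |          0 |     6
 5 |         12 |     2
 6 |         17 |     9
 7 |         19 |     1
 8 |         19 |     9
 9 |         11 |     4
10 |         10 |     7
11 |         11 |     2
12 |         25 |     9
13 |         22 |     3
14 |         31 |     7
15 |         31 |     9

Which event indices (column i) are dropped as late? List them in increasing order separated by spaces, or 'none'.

i=0 t=0 v=9: → [0,7); WM=-3
i=1 t=1 v=2: → [0,7); WM=-2
i=2 t=7 v=4: → [7,14); WM=4
i=3 t=7 v=7: → [7,14); WM=4
i=4 t=0 v=6: DROP (t<4-1); WM=4
i=5 t=12 v=2: → [7,14); WM=9; [0,7) fires=9
i=6 t=17 v=9: → [14,21); WM=14; [7,14) fires=7
i=7 t=19 v=1: → [14,21); WM=16
i=8 t=19 v=9: → [14,21); WM=16
i=9 t=11 v=4: DROP (t<16-1); WM=16
i=10 t=10 v=7: DROP (t<16-1); WM=16
i=11 t=11 v=2: DROP (t<16-1); WM=16
i=12 t=25 v=9: → [21,28); WM=22; [14,21) fires=9
i=13 t=22 v=3: → [21,28); WM=22
i=14 t=31 v=7: → [28,35); WM=28; [21,28) fires=9
i=15 t=31 v=9: → [28,35); WM=28

4 9 10 11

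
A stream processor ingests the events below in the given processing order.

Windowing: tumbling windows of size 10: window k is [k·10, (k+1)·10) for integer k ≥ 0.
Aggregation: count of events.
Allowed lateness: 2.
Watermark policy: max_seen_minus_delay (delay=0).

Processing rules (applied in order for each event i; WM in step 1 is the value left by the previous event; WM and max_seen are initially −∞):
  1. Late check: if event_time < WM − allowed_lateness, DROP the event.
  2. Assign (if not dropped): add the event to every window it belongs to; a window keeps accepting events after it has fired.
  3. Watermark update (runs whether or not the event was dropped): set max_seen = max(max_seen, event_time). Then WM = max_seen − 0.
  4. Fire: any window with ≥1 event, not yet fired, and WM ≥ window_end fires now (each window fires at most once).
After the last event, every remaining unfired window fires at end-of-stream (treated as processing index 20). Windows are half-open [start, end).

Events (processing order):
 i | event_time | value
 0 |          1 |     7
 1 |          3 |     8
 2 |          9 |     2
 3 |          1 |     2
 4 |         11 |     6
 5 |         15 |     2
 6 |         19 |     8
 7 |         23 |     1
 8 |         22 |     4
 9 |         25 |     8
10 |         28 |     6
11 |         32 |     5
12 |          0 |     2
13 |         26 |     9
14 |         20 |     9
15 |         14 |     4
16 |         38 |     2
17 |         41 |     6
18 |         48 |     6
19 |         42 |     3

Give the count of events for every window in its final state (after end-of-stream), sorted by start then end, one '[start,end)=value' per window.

i=0 t=1 v=7: → [0,10); WM=1
i=1 t=3 v=8: → [0,10); WM=3
i=2 t=9 v=2: → [0,10); WM=9
i=3 t=1 v=2: DROP (t<9-2); WM=9
i=4 t=11 v=6: → [10,20); WM=11; [0,10) fires=3
i=5 t=15 v=2: → [10,20); WM=15
i=6 t=19 v=8: → [10,20); WM=19
i=7 t=23 v=1: → [20,30); WM=23; [10,20) fires=3
i=8 t=22 v=4: → [20,30); WM=23
i=9 t=25 v=8: → [20,30); WM=25
i=10 t=28 v=6: → [20,30); WM=28
i=11 t=32 v=5: → [30,40); WM=32; [20,30) fires=4
i=12 t=0 v=2: DROP (t<32-2); WM=32
i=13 t=26 v=9: DROP (t<32-2); WM=32
i=14 t=20 v=9: DROP (t<32-2); WM=32
i=15 t=14 v=4: DROP (t<32-2); WM=32
i=16 t=38 v=2: → [30,40); WM=38
i=17 t=41 v=6: → [40,50); WM=41; [30,40) fires=2
i=18 t=48 v=6: → [40,50); WM=48
i=19 t=42 v=3: DROP (t<48-2); WM=48

[0,10)=3 [10,20)=3 [20,30)=4 [30,40)=2 [40,50)=2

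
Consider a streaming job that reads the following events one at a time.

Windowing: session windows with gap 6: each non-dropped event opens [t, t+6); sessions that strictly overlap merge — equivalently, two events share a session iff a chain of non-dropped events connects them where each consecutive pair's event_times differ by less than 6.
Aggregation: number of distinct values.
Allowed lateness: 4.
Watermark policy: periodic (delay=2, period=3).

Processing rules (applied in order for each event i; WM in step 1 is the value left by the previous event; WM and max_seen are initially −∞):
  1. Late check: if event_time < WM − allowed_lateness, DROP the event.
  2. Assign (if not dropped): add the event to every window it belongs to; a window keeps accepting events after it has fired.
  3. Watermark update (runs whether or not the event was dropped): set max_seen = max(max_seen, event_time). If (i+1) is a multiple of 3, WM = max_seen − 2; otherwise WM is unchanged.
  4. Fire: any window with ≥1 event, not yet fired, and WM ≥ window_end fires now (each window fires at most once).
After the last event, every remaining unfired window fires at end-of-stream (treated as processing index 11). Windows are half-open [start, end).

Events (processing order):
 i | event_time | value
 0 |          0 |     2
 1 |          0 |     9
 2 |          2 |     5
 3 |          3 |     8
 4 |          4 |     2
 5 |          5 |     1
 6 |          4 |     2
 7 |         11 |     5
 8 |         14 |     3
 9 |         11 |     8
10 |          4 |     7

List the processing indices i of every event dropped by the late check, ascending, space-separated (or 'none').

i=0 t=0 v=2: → [0,6); WM=−∞
i=1 t=0 v=9: → [0,6); WM=−∞
i=2 t=2 v=5: → [0,8); WM=0
i=3 t=3 v=8: → [0,9); WM=0
i=4 t=4 v=2: → [0,10); WM=0
i=5 t=5 v=1: → [0,11); WM=3
i=6 t=4 v=2: → [0,11); WM=3
i=7 t=11 v=5: → [11,17); WM=3
i=8 t=14 v=3: → [11,20); WM=12
i=9 t=11 v=8: → [11,20); WM=12
i=10 t=4 v=7: DROP (t<12-4); WM=12

10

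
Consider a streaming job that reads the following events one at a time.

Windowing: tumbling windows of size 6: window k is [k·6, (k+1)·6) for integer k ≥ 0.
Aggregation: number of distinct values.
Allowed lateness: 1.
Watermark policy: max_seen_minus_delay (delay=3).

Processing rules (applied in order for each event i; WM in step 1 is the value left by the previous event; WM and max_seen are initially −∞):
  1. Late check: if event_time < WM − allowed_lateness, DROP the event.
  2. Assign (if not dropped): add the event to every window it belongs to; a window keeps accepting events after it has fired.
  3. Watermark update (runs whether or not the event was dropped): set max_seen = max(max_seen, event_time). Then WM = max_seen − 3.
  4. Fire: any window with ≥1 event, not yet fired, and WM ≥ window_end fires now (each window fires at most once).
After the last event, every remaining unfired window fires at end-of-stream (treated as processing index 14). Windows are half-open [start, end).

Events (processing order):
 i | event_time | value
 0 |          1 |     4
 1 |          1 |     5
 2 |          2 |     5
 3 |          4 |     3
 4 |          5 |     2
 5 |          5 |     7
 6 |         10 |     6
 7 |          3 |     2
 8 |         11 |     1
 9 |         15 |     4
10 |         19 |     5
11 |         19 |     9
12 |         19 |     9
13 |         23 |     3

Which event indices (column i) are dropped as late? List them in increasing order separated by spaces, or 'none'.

i=0 t=1 v=4: → [0,6); WM=-2
i=1 t=1 v=5: → [0,6); WM=-2
i=2 t=2 v=5: → [0,6); WM=-1
i=3 t=4 v=3: → [0,6); WM=1
i=4 t=5 v=2: → [0,6); WM=2
i=5 t=5 v=7: → [0,6); WM=2
i=6 t=10 v=6: → [6,12); WM=7; [0,6) fires=5
i=7 t=3 v=2: DROP (t<7-1); WM=7
i=8 t=11 v=1: → [6,12); WM=8
i=9 t=15 v=4: → [12,18); WM=12; [6,12) fires=2
i=10 t=19 v=5: → [18,24); WM=16
i=11 t=19 v=9: → [18,24); WM=16
i=12 t=19 v=9: → [18,24); WM=16
i=13 t=23 v=3: → [18,24); WM=20; [12,18) fires=1

7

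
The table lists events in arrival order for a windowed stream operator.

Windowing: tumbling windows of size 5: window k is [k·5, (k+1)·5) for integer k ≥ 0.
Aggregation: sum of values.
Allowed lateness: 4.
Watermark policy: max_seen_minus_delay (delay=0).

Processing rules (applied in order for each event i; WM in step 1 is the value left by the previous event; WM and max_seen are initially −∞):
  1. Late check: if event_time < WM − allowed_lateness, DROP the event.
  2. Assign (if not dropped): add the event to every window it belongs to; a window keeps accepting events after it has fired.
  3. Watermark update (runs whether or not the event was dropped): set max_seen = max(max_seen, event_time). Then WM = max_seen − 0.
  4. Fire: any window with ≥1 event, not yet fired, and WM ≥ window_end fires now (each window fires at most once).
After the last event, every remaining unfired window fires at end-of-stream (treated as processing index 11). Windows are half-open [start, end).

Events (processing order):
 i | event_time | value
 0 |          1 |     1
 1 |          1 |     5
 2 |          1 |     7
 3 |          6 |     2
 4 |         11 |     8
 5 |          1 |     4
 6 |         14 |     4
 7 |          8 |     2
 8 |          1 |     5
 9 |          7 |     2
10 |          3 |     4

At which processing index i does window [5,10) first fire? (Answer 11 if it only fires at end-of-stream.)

4

i=0 t=1 v=1: → [0,5); WM=1
i=1 t=1 v=5: → [0,5); WM=1
i=2 t=1 v=7: → [0,5); WM=1
i=3 t=6 v=2: → [5,10); WM=6; [0,5) fires=13
i=4 t=11 v=8: → [10,15); WM=11; [5,10) fires=2
i=5 t=1 v=4: DROP (t<11-4); WM=11
i=6 t=14 v=4: → [10,15); WM=14
i=7 t=8 v=2: DROP (t<14-4); WM=14
i=8 t=1 v=5: DROP (t<14-4); WM=14
i=9 t=7 v=2: DROP (t<14-4); WM=14
i=10 t=3 v=4: DROP (t<14-4); WM=14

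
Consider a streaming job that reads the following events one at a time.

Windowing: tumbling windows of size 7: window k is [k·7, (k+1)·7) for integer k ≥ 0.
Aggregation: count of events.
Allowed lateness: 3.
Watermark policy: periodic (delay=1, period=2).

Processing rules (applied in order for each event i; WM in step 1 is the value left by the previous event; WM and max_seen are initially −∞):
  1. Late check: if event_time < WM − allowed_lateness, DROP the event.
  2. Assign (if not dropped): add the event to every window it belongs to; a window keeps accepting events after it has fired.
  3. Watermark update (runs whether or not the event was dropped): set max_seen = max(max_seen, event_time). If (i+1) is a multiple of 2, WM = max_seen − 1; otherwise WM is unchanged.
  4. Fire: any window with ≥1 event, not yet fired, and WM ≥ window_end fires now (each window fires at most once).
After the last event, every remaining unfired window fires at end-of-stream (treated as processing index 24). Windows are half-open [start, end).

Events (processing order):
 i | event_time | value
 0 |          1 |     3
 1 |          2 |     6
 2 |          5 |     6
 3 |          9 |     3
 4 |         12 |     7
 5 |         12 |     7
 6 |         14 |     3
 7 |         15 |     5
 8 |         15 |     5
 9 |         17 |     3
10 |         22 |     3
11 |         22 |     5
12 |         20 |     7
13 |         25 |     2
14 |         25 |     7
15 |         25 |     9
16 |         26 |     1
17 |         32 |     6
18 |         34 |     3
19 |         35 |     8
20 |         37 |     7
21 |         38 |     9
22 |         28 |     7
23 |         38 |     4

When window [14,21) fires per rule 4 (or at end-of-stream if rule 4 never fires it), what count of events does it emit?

i=0 t=1 v=3: → [0,7); WM=−∞
i=1 t=2 v=6: → [0,7); WM=1
i=2 t=5 v=6: → [0,7); WM=1
i=3 t=9 v=3: → [7,14); WM=8; [0,7) fires=3
i=4 t=12 v=7: → [7,14); WM=8
i=5 t=12 v=7: → [7,14); WM=11
i=6 t=14 v=3: → [14,21); WM=11
i=7 t=15 v=5: → [14,21); WM=14; [7,14) fires=3
i=8 t=15 v=5: → [14,21); WM=14
i=9 t=17 v=3: → [14,21); WM=16
i=10 t=22 v=3: → [21,28); WM=16
i=11 t=22 v=5: → [21,28); WM=21; [14,21) fires=4
i=12 t=20 v=7: → [14,21); WM=21
i=13 t=25 v=2: → [21,28); WM=24
i=14 t=25 v=7: → [21,28); WM=24
i=15 t=25 v=9: → [21,28); WM=24
i=16 t=26 v=1: → [21,28); WM=24
i=17 t=32 v=6: → [28,35); WM=31; [21,28) fires=6
i=18 t=34 v=3: → [28,35); WM=31
i=19 t=35 v=8: → [35,42); WM=34
i=20 t=37 v=7: → [35,42); WM=34
i=21 t=38 v=9: → [35,42); WM=37; [28,35) fires=2
i=22 t=28 v=7: DROP (t<37-3); WM=37
i=23 t=38 v=4: → [35,42); WM=37

4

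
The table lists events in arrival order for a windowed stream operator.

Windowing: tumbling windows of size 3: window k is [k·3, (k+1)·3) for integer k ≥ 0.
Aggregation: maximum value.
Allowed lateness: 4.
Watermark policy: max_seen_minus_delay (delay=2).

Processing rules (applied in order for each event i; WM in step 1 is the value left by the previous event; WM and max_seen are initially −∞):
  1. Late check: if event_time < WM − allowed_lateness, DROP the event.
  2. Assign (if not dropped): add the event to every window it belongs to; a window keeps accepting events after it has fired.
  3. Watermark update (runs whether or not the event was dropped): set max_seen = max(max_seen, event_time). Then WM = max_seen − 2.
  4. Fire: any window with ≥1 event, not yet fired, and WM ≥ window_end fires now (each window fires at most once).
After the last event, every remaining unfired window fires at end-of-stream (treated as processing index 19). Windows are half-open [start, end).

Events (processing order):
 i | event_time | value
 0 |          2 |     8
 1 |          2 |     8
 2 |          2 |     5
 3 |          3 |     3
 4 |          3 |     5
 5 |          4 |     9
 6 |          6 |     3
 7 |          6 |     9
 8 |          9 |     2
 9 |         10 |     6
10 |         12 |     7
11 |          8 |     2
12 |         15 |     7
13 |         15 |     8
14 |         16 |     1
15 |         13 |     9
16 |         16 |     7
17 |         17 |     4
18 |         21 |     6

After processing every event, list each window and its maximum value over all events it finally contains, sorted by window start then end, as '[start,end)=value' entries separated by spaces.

[0,3)=8 [3,6)=9 [6,9)=9 [9,12)=6 [12,15)=9 [15,18)=8 [21,24)=6

i=0 t=2 v=8: → [0,3); WM=0
i=1 t=2 v=8: → [0,3); WM=0
i=2 t=2 v=5: → [0,3); WM=0
i=3 t=3 v=3: → [3,6); WM=1
i=4 t=3 v=5: → [3,6); WM=1
i=5 t=4 v=9: → [3,6); WM=2
i=6 t=6 v=3: → [6,9); WM=4; [0,3) fires=8
i=7 t=6 v=9: → [6,9); WM=4
i=8 t=9 v=2: → [9,12); WM=7; [3,6) fires=9
i=9 t=10 v=6: → [9,12); WM=8
i=10 t=12 v=7: → [12,15); WM=10; [6,9) fires=9
i=11 t=8 v=2: → [6,9); WM=10
i=12 t=15 v=7: → [15,18); WM=13; [9,12) fires=6
i=13 t=15 v=8: → [15,18); WM=13
i=14 t=16 v=1: → [15,18); WM=14
i=15 t=13 v=9: → [12,15); WM=14
i=16 t=16 v=7: → [15,18); WM=14
i=17 t=17 v=4: → [15,18); WM=15; [12,15) fires=9
i=18 t=21 v=6: → [21,24); WM=19; [15,18) fires=8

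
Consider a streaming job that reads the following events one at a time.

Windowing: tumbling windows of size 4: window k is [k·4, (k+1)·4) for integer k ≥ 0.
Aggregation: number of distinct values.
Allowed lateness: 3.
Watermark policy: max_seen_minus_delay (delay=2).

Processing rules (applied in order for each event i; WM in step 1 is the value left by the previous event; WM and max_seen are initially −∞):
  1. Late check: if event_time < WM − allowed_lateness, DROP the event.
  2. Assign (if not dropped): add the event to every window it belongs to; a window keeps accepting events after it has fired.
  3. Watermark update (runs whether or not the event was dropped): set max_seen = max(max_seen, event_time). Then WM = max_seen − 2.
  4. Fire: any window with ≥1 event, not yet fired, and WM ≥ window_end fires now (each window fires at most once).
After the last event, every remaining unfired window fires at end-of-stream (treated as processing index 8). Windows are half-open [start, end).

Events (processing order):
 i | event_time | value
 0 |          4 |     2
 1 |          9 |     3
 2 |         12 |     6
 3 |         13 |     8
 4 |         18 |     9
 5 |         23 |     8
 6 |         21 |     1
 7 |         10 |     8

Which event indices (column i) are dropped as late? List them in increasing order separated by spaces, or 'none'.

i=0 t=4 v=2: → [4,8); WM=2
i=1 t=9 v=3: → [8,12); WM=7
i=2 t=12 v=6: → [12,16); WM=10; [4,8) fires=1
i=3 t=13 v=8: → [12,16); WM=11
i=4 t=18 v=9: → [16,20); WM=16; [8,12) fires=1 [12,16) fires=2
i=5 t=23 v=8: → [20,24); WM=21; [16,20) fires=1
i=6 t=21 v=1: → [20,24); WM=21
i=7 t=10 v=8: DROP (t<21-3); WM=21

7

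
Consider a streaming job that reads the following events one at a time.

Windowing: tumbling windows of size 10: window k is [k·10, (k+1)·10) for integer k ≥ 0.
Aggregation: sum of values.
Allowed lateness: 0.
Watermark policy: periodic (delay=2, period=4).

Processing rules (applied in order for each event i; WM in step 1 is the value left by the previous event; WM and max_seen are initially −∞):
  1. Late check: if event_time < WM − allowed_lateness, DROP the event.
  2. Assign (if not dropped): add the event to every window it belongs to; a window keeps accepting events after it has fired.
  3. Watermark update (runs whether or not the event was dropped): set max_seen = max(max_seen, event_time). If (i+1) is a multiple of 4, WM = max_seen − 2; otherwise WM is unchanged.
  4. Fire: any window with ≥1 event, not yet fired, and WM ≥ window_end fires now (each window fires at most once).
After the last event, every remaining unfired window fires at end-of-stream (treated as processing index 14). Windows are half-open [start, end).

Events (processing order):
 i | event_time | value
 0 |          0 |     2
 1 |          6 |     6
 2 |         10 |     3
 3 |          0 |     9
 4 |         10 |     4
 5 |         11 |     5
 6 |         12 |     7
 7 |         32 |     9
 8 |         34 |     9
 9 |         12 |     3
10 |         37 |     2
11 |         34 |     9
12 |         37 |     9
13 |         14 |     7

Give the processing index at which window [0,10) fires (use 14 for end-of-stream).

i=0 t=0 v=2: → [0,10); WM=−∞
i=1 t=6 v=6: → [0,10); WM=−∞
i=2 t=10 v=3: → [10,20); WM=−∞
i=3 t=0 v=9: → [0,10); WM=8
i=4 t=10 v=4: → [10,20); WM=8
i=5 t=11 v=5: → [10,20); WM=8
i=6 t=12 v=7: → [10,20); WM=8
i=7 t=32 v=9: → [30,40); WM=30; [0,10) fires=17 [10,20) fires=19
i=8 t=34 v=9: → [30,40); WM=30
i=9 t=12 v=3: DROP (t<30-0); WM=30
i=10 t=37 v=2: → [30,40); WM=30
i=11 t=34 v=9: → [30,40); WM=35
i=12 t=37 v=9: → [30,40); WM=35
i=13 t=14 v=7: DROP (t<35-0); WM=35

7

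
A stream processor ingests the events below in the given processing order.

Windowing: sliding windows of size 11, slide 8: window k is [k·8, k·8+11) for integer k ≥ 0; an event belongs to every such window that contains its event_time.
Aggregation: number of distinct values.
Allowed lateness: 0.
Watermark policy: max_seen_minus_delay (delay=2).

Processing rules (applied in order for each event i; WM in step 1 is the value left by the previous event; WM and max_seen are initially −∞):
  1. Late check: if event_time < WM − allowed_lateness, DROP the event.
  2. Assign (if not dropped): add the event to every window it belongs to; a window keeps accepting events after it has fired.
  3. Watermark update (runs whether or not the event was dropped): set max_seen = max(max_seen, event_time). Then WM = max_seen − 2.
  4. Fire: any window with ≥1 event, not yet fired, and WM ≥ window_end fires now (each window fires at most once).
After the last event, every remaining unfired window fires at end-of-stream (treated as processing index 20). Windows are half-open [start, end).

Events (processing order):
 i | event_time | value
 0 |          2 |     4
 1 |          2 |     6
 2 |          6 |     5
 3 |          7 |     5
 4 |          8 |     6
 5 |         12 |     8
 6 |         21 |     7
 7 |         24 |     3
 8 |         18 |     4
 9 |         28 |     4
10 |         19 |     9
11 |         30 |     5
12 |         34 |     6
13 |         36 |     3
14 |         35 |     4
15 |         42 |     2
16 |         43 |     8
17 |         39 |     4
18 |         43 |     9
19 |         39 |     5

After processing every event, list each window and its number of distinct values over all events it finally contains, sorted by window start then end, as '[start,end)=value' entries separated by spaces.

i=0 t=2 v=4: → [0,11); WM=0
i=1 t=2 v=6: → [0,11); WM=0
i=2 t=6 v=5: → [0,11); WM=4
i=3 t=7 v=5: → [0,11); WM=5
i=4 t=8 v=6: → [8,19),[0,11); WM=6
i=5 t=12 v=8: → [8,19); WM=10
i=6 t=21 v=7: → [16,27); WM=19; [0,11) fires=3 [8,19) fires=2
i=7 t=24 v=3: → [24,35),[16,27); WM=22
i=8 t=18 v=4: DROP (t<22-0); WM=22
i=9 t=28 v=4: → [24,35); WM=26
i=10 t=19 v=9: DROP (t<26-0); WM=26
i=11 t=30 v=5: → [24,35); WM=28; [16,27) fires=2
i=12 t=34 v=6: → [32,43),[24,35); WM=32
i=13 t=36 v=3: → [32,43); WM=34
i=14 t=35 v=4: → [32,43); WM=34
i=15 t=42 v=2: → [40,51),[32,43); WM=40; [24,35) fires=4
i=16 t=43 v=8: → [40,51); WM=41
i=17 t=39 v=4: DROP (t<41-0); WM=41
i=18 t=43 v=9: → [40,51); WM=41
i=19 t=39 v=5: DROP (t<41-0); WM=41

[0,11)=3 [8,19)=2 [16,27)=2 [24,35)=4 [32,43)=4 [40,51)=3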